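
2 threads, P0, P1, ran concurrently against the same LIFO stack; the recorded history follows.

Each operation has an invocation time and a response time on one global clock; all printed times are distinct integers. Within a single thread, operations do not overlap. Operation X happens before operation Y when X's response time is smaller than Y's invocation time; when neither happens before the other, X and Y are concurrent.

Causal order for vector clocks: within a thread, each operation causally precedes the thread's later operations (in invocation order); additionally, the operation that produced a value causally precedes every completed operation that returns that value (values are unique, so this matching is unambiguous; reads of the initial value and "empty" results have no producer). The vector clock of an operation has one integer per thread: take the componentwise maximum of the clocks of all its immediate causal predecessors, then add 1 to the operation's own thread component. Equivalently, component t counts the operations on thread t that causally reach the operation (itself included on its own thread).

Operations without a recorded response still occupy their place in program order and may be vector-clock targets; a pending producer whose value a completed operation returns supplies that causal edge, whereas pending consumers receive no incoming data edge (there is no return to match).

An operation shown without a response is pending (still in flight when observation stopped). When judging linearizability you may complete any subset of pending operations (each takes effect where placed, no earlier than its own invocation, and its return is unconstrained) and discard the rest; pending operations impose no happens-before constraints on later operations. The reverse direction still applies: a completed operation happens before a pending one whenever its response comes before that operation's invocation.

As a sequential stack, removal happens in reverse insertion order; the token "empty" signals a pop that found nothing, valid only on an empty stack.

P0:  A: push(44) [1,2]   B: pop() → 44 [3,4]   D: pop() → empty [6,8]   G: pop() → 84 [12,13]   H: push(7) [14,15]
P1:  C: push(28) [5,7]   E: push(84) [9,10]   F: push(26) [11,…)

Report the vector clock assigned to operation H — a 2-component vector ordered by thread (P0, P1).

(5, 2)

no predecessors for C (invoked 5): P1 increments from zero → (0, 1)
no predecessors for A (invoked 1): P0 increments from zero → (1, 0)
VC(E, invoked at 9): max of VC(C)=(0, 1), then +1 on thread P1 → (0, 2)
VC(B, invoked at 3): max of VC(A)=(1, 0), then +1 on thread P0 → (2, 0)
VC(F, invoked at 11): max of VC(E)=(0, 2), then +1 on thread P1 → (0, 3)
VC(D, invoked at 6): max of VC(B)=(2, 0), then +1 on thread P0 → (3, 0)
VC(G, invoked at 12): max of VC(D)=(3, 0), VC(E)=(0, 2), then +1 on thread P0 → (4, 2)
VC(H, invoked at 14): max of VC(G)=(4, 2), then +1 on thread P0 → (5, 2)
target: VC(H) = (5, 2)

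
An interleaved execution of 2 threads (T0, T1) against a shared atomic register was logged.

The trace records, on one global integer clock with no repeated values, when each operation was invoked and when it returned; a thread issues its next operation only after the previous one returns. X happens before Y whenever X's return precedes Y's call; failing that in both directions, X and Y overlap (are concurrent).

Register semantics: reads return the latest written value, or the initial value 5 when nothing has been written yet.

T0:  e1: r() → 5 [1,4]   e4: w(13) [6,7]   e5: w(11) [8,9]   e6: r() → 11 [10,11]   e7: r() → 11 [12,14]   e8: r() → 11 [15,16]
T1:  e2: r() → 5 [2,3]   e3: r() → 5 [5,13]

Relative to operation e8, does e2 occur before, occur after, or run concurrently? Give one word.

before

e2 spans [2,3], e8 spans [15,16]
resp(e2)=3 < inv(e8)=15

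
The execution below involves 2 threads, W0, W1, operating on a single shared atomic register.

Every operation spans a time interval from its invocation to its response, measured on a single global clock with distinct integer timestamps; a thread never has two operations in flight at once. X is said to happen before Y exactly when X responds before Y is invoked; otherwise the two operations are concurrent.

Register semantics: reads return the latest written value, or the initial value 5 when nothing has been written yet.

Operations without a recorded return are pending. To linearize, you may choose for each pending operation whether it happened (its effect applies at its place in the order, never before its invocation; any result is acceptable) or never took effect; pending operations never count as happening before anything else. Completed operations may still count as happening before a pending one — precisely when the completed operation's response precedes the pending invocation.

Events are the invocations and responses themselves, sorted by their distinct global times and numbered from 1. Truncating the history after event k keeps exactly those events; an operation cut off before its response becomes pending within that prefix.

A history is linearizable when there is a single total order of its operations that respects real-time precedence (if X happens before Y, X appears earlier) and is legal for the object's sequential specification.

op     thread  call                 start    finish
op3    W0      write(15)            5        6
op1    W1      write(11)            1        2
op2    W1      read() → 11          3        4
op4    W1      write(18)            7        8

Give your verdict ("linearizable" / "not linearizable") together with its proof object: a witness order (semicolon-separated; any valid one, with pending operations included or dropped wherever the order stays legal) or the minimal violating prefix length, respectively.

after step 1 (op1 write(11)): value 11
after step 2 (op2 read() → 11): value 11
after step 3 (op3 write(15)): value 15
after step 4 (op4 write(18)): value 18

linearizable — witness: op1; op2; op3; op4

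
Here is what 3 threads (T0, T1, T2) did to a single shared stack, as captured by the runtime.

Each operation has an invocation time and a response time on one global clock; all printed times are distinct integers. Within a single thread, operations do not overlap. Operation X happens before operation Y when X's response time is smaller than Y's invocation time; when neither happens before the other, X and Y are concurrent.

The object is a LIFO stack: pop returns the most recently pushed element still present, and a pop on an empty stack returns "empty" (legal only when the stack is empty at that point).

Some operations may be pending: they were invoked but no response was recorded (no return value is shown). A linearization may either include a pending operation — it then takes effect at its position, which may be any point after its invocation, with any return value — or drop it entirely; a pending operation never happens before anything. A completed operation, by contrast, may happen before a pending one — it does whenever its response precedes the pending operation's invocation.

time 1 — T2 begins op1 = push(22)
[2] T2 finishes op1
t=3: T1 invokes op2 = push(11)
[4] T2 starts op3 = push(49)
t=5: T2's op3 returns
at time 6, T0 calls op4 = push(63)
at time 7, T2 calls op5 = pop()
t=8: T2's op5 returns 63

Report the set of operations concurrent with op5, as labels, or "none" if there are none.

op2, op4

op5 runs from 7 to 8; window-overlapping ops are concurrent
op1 [1,2]: before
op2 [3,…): concurrent
op3 [4,5]: before
op4 [6,…): concurrent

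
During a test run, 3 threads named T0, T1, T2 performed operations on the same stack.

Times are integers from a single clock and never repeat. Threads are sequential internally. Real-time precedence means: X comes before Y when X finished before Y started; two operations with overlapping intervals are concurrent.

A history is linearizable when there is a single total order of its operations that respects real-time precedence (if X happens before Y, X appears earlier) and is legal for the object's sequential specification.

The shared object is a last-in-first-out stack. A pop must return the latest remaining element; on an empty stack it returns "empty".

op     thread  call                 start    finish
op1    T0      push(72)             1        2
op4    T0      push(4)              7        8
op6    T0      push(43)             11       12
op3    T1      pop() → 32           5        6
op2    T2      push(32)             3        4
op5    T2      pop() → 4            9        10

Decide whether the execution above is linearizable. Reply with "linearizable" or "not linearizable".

a witness: op1, op2, op3, op4, op5, op6
step 1: op1 push(72) — stack <72>
step 2: op2 push(32) — stack <72,32>
step 3: op3 pop() → 32 — stack <72>
step 4: op4 push(4) — stack <72,4>
step 5: op5 pop() → 4 — stack <72>
step 6: op6 push(43) — stack <72,43>

linearizable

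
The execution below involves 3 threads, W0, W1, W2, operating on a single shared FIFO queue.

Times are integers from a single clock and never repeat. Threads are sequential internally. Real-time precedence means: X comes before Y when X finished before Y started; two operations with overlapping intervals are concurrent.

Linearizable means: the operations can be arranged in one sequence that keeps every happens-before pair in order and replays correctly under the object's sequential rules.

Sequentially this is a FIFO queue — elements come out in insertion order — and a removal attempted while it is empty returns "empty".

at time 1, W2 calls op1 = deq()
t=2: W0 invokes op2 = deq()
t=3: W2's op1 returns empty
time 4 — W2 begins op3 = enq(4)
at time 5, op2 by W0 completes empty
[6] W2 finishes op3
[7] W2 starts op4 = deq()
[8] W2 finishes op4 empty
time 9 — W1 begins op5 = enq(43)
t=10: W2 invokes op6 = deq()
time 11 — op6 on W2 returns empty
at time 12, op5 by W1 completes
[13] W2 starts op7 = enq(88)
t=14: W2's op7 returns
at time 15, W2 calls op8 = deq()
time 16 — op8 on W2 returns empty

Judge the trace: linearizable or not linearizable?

through event 7 a valid linearization exists; event 8 (op4 responding at time 8) ends that
4 completed operations, 3 real-time-consistent orders — every FIFO queue replay fails
e.g. op1, op2, op3, op4: illegal at step 4, since op4 deq() → empty cannot apply there
e.g. op1, op3, op2, op4: illegal at step 3, since op2 deq() → empty cannot apply there

not linearizable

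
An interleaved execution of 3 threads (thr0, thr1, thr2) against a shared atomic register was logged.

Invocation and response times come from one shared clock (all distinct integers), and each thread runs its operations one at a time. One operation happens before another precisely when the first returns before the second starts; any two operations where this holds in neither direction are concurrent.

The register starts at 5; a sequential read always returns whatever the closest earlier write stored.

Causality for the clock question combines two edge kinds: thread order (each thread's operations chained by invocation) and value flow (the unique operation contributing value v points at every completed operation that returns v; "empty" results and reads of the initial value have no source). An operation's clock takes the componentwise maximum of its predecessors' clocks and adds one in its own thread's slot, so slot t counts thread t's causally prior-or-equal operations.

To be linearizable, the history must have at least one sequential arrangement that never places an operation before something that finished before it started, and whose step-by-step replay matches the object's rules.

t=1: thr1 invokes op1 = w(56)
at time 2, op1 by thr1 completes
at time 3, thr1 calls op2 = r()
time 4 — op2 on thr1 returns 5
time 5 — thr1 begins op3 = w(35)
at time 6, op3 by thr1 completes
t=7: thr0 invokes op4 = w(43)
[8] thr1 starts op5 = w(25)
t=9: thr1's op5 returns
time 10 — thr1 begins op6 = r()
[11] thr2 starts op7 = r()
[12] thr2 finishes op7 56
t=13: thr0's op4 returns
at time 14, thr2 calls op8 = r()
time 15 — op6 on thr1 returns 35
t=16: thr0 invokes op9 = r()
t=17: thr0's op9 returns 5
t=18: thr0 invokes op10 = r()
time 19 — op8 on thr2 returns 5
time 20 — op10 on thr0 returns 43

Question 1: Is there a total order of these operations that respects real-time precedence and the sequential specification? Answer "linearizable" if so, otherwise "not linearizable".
the violation lands at event 4, op2's response at time 4: events 1..3 linearize, events 1..4 do not
a single order respects real time; the 2 completed atomic register operations fail replay along it
one such order, op1, op2, breaks at step 2 where op2 r() → 5 is illegal

not linearizable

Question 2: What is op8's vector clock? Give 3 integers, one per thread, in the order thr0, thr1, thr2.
op1, invoked 1, has no incoming edges; only thr1's bump applies → (0, 1, 0)
op4, invoked 7, has no incoming edges; only thr0's bump applies → (1, 0, 0)
merge at op7 (invoked 11): VC(op1)=(0, 1, 0), own-thread bump on thr2 → (0, 1, 1)
merge at op2 (invoked 3): VC(op1)=(0, 1, 0), own-thread bump on thr1 → (0, 2, 0)
merge at op9 (invoked 16): VC(op4)=(1, 0, 0), own-thread bump on thr0 → (2, 0, 0)
merge at op8 (invoked 14): VC(op7)=(0, 1, 1), own-thread bump on thr2 → (0, 1, 2)
merge at op3 (invoked 5): VC(op2)=(0, 2, 0), own-thread bump on thr1 → (0, 3, 0)
merge at op10 (invoked 18): VC(op4)=(1, 0, 0), VC(op9)=(2, 0, 0), own-thread bump on thr0 → (3, 0, 0)
merge at op5 (invoked 8): VC(op3)=(0, 3, 0), own-thread bump on thr1 → (0, 4, 0)
merge at op6 (invoked 10): VC(op3)=(0, 3, 0), VC(op5)=(0, 4, 0), own-thread bump on thr1 → (0, 5, 0)
target: VC(op8) = (0, 1, 2)

(0, 1, 2)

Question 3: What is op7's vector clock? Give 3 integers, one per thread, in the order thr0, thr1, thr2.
no predecessors for op1 (invoked 1): thr1 increments from zero → (0, 1, 0)
no predecessors for op4 (invoked 7): thr0 increments from zero → (1, 0, 0)
op7 (invocation 11): componentwise max over VC(op1)=(0, 1, 0), +1 at thr2, giving (0, 1, 1)
op2 (invocation 3): componentwise max over VC(op1)=(0, 1, 0), +1 at thr1, giving (0, 2, 0)
op9 (invocation 16): componentwise max over VC(op4)=(1, 0, 0), +1 at thr0, giving (2, 0, 0)
op8 (invocation 14): componentwise max over VC(op7)=(0, 1, 1), +1 at thr2, giving (0, 1, 2)
op3 (invocation 5): componentwise max over VC(op2)=(0, 2, 0), +1 at thr1, giving (0, 3, 0)
op10 (invocation 18): componentwise max over VC(op4)=(1, 0, 0), VC(op9)=(2, 0, 0), +1 at thr0, giving (3, 0, 0)
op5 (invocation 8): componentwise max over VC(op3)=(0, 3, 0), +1 at thr1, giving (0, 4, 0)
op6 (invocation 10): componentwise max over VC(op3)=(0, 3, 0), VC(op5)=(0, 4, 0), +1 at thr1, giving (0, 5, 0)
target: VC(op7) = (0, 1, 1)

(0, 1, 1)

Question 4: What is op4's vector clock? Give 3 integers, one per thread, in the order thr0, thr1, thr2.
root op op1, invoked 1: fresh clock plus thr1's own tick → (0, 1, 0)
root op op4, invoked 7: fresh clock plus thr0's own tick → (1, 0, 0)
from VC(op1)=(0, 1, 0), op7 (invoked 11) maxes components and bumps thr2 → (0, 1, 1)
from VC(op1)=(0, 1, 0), op2 (invoked 3) maxes components and bumps thr1 → (0, 2, 0)
from VC(op4)=(1, 0, 0), op9 (invoked 16) maxes components and bumps thr0 → (2, 0, 0)
from VC(op7)=(0, 1, 1), op8 (invoked 14) maxes components and bumps thr2 → (0, 1, 2)
from VC(op2)=(0, 2, 0), op3 (invoked 5) maxes components and bumps thr1 → (0, 3, 0)
from VC(op4)=(1, 0, 0), VC(op9)=(2, 0, 0), op10 (invoked 18) maxes components and bumps thr0 → (3, 0, 0)
from VC(op3)=(0, 3, 0), op5 (invoked 8) maxes components and bumps thr1 → (0, 4, 0)
from VC(op3)=(0, 3, 0), VC(op5)=(0, 4, 0), op6 (invoked 10) maxes components and bumps thr1 → (0, 5, 0)
target: VC(op4) = (1, 0, 0)

(1, 0, 0)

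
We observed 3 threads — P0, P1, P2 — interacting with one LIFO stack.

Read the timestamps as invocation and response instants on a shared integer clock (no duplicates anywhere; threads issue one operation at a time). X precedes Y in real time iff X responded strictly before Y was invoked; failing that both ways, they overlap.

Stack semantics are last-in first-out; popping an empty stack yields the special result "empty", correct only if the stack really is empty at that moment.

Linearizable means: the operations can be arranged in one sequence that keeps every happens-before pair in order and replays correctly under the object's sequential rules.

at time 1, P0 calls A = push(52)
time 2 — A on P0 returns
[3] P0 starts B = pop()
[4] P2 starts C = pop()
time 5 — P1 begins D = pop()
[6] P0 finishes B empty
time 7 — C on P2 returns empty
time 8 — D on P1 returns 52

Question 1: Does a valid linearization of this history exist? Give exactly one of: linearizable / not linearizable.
linearizable

a witness: A, D, B, C
1. A push(52), leaving stack <52>
2. D pop() → 52, leaving stack <>
3. B pop() → empty, leaving stack <>
4. C pop() → empty, leaving stack <>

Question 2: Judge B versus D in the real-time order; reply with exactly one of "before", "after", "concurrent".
Answer: concurrent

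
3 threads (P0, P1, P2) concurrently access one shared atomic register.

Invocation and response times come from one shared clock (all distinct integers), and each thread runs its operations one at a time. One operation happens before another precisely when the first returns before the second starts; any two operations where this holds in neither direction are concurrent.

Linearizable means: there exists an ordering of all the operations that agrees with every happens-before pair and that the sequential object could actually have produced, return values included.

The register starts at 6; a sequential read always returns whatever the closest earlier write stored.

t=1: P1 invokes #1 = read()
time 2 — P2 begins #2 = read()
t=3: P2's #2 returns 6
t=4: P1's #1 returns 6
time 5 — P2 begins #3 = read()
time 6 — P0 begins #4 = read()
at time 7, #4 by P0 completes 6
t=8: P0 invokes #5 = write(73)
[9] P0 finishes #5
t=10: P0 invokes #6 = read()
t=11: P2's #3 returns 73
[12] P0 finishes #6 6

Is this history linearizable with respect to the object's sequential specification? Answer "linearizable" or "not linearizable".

not linearizable

prefix check: 1..11 passes, 1..12 fails once #6's time-12 response joins
real-time-consistent orders of the 6 completed operations: 8 — all fail the atomic register replay
one such order, #1, #2, #3, #4, #5, #6, breaks at step 3 where #3 read() → 73 is illegal
one such order, #1, #2, #4, #3, #5, #6, breaks at step 4 where #3 read() → 73 is illegal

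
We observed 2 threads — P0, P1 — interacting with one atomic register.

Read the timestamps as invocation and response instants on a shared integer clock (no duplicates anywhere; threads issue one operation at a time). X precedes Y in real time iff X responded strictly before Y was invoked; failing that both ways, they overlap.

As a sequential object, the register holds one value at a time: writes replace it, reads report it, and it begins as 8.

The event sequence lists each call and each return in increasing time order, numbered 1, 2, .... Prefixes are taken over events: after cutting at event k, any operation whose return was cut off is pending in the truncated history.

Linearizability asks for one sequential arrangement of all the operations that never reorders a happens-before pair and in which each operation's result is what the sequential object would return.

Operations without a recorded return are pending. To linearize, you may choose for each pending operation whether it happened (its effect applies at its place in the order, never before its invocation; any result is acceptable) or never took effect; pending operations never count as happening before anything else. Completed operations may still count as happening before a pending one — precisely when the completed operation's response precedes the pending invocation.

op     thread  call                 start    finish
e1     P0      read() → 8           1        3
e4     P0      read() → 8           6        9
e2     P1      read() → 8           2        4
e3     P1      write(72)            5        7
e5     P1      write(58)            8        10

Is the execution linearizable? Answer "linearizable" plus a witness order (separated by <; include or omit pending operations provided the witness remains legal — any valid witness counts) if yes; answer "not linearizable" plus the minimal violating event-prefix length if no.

linearizable — witness: e1 < e2 < e4 < e3 < e5

1. e1 read() → 8, leaving value 8
2. e2 read() → 8, leaving value 8
3. e4 read() → 8, leaving value 8
4. e3 write(72), leaving value 72
5. e5 write(58), leaving value 58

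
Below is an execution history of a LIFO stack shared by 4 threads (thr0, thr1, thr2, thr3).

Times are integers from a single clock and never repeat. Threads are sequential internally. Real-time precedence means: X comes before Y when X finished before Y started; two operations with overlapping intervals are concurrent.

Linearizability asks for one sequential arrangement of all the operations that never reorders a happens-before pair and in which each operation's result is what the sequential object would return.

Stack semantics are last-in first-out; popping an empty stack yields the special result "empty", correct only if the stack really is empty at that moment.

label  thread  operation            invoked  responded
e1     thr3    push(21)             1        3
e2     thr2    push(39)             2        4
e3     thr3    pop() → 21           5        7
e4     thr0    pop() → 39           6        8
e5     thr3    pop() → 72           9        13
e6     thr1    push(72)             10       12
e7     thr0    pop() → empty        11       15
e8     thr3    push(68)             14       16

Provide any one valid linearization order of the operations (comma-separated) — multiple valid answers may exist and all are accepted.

step 1: e1 push(21) — stack <21>
step 2: e2 push(39) — stack <21,39>
step 3: e4 pop() → 39 — stack <21>
step 4: e3 pop() → 21 — stack <>
step 5: e6 push(72) — stack <72>
step 6: e5 pop() → 72 — stack <>
step 7: e7 pop() → empty — stack <>
step 8: e8 push(68) — stack <68>

e1, e2, e4, e3, e6, e5, e7, e8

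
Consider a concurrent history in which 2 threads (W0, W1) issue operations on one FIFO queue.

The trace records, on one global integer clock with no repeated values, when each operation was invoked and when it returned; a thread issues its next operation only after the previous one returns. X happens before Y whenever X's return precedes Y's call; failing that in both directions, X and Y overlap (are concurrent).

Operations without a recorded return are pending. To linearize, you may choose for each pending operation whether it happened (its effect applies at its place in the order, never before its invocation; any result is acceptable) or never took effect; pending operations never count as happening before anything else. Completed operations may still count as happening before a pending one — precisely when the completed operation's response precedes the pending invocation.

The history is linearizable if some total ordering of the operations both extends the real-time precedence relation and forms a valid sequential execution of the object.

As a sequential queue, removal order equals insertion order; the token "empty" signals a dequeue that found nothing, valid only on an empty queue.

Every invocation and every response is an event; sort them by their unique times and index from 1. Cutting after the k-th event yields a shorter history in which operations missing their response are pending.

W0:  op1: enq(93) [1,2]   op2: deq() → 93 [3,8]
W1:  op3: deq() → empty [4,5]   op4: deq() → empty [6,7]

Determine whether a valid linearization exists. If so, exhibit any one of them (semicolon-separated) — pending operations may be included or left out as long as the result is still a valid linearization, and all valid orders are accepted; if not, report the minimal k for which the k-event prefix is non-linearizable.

1. op1 enq(93), leaving queue <93>
2. op2 deq() → 93, leaving queue <>
3. op3 deq() → empty, leaving queue <>
4. op4 deq() → empty, leaving queue <>

linearizable — witness: op1; op2; op3; op4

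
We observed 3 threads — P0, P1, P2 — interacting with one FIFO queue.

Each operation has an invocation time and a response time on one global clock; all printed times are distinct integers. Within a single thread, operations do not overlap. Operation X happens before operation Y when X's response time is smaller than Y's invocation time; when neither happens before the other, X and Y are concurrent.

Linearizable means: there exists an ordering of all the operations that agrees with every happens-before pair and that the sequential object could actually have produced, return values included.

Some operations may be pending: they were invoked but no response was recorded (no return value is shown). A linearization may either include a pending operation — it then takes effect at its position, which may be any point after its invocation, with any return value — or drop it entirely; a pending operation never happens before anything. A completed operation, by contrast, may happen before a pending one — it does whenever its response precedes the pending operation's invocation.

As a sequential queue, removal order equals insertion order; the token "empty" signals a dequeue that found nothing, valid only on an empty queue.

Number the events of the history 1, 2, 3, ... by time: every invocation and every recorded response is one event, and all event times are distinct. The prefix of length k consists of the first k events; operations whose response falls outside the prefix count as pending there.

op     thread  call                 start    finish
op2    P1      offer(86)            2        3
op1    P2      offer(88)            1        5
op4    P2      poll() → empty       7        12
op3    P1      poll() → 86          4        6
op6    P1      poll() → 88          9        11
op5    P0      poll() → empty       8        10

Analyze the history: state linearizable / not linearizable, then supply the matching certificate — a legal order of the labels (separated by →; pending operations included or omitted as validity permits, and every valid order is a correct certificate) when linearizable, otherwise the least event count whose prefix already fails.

after step 1 (op2 offer(86)): queue <86>
after step 2 (op1 offer(88)): queue <86,88>
after step 3 (op3 poll() → 86): queue <88>
after step 4 (op6 poll() → 88): queue <>
after step 5 (op4 poll() → empty): queue <>
after step 6 (op5 poll() → empty): queue <>

linearizable — witness: op2 → op1 → op3 → op6 → op4 → op5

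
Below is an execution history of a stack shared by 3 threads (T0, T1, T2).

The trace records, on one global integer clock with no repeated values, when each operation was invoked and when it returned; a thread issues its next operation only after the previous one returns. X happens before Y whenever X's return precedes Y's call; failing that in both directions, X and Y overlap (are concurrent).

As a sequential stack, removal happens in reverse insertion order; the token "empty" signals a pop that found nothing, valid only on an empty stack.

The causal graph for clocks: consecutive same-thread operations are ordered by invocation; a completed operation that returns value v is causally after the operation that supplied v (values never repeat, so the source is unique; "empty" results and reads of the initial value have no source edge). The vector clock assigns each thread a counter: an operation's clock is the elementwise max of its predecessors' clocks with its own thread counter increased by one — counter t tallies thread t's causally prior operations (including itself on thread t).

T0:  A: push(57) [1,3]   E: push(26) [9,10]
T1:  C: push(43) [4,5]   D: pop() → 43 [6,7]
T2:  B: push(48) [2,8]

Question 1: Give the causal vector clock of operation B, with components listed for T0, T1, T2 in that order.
Answer: (0, 0, 1)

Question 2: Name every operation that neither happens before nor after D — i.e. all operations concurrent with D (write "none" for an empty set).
Answer: B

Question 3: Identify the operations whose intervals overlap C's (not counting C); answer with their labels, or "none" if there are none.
Answer: B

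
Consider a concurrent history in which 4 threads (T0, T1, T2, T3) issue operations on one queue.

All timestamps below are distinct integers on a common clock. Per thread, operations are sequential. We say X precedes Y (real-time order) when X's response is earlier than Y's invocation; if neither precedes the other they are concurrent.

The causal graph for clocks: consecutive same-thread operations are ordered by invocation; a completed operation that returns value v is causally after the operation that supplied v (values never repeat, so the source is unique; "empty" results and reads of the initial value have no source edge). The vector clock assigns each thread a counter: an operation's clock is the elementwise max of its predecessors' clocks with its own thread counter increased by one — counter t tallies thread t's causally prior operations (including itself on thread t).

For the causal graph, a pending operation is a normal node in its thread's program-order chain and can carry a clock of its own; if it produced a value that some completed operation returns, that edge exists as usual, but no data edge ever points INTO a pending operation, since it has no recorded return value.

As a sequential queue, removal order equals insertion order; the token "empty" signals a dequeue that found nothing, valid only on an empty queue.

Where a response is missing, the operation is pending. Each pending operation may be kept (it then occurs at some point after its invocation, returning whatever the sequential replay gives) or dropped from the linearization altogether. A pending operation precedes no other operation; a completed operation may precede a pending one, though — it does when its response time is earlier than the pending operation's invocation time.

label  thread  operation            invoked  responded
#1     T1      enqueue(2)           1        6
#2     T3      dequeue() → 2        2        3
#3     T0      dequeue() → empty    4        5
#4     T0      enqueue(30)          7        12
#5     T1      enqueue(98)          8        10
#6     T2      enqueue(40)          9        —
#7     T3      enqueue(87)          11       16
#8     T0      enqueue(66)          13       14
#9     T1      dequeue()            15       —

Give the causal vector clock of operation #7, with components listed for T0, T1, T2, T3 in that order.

#6, invoked 9, has no incoming edges; only T2's bump applies → (0, 0, 1, 0)
#1, invoked 1, has no incoming edges; only T1's bump applies → (0, 1, 0, 0)
#3, invoked 4, has no incoming edges; only T0's bump applies → (1, 0, 0, 0)
VC(#2, invoked at 2): max of VC(#1)=(0, 1, 0, 0), then +1 on thread T3 → (0, 1, 0, 1)
VC(#5, invoked at 8): max of VC(#1)=(0, 1, 0, 0), then +1 on thread T1 → (0, 2, 0, 0)
VC(#4, invoked at 7): max of VC(#3)=(1, 0, 0, 0), then +1 on thread T0 → (2, 0, 0, 0)
VC(#7, invoked at 11): max of VC(#2)=(0, 1, 0, 1), then +1 on thread T3 → (0, 1, 0, 2)
VC(#9, invoked at 15): max of VC(#5)=(0, 2, 0, 0), then +1 on thread T1 → (0, 3, 0, 0)
VC(#8, invoked at 13): max of VC(#4)=(2, 0, 0, 0), then +1 on thread T0 → (3, 0, 0, 0)
target: VC(#7) = (0, 1, 0, 2)

(0, 1, 0, 2)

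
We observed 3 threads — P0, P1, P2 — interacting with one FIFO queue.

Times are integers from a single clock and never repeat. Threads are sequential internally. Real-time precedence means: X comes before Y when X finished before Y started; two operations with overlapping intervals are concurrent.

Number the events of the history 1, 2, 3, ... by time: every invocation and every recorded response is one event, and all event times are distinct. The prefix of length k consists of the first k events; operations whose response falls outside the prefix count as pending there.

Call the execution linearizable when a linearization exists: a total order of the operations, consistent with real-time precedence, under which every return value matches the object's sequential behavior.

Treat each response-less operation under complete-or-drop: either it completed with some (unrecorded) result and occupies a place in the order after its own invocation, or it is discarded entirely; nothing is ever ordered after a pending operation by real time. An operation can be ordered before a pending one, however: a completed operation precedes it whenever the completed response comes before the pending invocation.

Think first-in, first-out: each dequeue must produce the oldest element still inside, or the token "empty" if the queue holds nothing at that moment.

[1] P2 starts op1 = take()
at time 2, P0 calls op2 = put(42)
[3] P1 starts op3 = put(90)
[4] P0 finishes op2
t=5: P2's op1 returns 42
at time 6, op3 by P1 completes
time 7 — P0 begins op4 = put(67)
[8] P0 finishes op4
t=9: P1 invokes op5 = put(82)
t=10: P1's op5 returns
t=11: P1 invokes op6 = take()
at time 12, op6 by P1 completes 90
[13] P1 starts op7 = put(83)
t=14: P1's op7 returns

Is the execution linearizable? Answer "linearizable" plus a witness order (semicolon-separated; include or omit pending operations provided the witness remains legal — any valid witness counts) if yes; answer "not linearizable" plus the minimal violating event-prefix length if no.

1. op2 put(42), leaving queue <42>
2. op1 take() → 42, leaving queue <>
3. op3 put(90), leaving queue <90>
4. op4 put(67), leaving queue <90,67>
5. op5 put(82), leaving queue <90,67,82>
6. op6 take() → 90, leaving queue <67,82>
7. op7 put(83), leaving queue <67,82,83>

linearizable — witness: op2; op1; op3; op4; op5; op6; op7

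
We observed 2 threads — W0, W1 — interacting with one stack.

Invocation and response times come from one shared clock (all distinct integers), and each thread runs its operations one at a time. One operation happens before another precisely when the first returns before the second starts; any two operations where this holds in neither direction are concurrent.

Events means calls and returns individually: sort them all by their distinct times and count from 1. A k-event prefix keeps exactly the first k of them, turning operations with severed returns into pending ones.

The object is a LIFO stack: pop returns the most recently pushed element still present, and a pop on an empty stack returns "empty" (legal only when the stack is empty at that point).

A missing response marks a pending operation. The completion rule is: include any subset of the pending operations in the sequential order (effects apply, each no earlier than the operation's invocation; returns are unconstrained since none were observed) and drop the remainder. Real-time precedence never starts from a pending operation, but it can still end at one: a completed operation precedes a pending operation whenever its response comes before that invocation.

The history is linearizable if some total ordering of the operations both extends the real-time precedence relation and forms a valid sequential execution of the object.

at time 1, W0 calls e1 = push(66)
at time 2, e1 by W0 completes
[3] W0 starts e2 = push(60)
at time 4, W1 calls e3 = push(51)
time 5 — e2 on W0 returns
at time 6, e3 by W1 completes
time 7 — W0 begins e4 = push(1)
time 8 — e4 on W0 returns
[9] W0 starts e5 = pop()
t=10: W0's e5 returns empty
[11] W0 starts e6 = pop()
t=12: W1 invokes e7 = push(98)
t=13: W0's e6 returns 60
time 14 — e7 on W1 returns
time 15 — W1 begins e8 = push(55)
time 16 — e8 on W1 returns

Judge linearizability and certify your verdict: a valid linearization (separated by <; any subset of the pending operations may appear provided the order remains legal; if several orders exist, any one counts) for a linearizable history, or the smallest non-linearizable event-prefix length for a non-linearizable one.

cut after 9 events: linearizable; cut after 10 events (e5 responds, time 10): not linearizable
all 2 real-time-respecting orders fail — 5 completed stack operations, no legal replay
take e1, e2, e3, e4, e5: step 5 already fails, because e5 pop() → empty cannot occur there
take e1, e3, e2, e4, e5: step 5 already fails, because e5 pop() → empty cannot occur there

not linearizable — minimal violating prefix: 10 events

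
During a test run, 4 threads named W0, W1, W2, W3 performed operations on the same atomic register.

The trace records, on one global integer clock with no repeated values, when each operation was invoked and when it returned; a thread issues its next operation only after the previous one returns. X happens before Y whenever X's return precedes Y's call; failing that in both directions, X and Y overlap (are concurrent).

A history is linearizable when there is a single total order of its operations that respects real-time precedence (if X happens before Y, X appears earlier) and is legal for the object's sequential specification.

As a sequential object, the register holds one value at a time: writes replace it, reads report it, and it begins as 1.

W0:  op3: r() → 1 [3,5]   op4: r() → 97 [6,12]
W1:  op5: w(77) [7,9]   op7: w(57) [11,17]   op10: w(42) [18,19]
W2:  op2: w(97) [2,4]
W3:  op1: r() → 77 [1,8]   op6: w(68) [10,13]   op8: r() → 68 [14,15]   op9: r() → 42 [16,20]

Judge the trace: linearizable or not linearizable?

a witness: op3, op2, op4, op5, op1, op6, op8, op7, op10, op9
1. op3 r() → 1, leaving value 1
2. op2 w(97), leaving value 97
3. op4 r() → 97, leaving value 97
4. op5 w(77), leaving value 77
5. op1 r() → 77, leaving value 77
6. op6 w(68), leaving value 68
7. op8 r() → 68, leaving value 68
8. op7 w(57), leaving value 57
9. op10 w(42), leaving value 42
10. op9 r() → 42, leaving value 42

linearizable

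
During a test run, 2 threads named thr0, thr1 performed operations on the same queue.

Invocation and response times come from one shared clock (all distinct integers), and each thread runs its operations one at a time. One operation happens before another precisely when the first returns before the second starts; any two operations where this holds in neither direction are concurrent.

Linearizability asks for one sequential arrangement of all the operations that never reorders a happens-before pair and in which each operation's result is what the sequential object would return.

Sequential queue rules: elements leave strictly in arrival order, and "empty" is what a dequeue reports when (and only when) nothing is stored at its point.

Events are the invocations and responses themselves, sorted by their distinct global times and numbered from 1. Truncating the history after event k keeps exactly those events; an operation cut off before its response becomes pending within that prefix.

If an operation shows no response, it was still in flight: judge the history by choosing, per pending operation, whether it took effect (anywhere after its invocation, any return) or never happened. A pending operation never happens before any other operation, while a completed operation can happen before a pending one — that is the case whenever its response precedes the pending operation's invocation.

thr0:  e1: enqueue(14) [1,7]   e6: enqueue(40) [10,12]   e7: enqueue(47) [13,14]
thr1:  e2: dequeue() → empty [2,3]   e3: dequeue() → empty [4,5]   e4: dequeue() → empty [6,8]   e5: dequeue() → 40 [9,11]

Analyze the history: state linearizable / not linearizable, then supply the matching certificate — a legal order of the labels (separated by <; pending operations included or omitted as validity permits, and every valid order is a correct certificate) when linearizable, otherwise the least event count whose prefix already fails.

cut after 10 events: linearizable; cut after 11 events (e5 responds, time 11): not linearizable
real-time-consistent orders of the 5 completed operations: 4 — all fail the queue replay
every completion of the 1 pending operation (e6) was checked; none linearizes
sample order e1, e2, e3, e4, e5 (pending dropped) stalls at step 2 — e2 dequeue() → empty has no legal effect
sample order e2, e1, e3, e4, e5 (pending dropped) stalls at step 3 — e3 dequeue() → empty has no legal effect

not linearizable — minimal violating prefix: 11 events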